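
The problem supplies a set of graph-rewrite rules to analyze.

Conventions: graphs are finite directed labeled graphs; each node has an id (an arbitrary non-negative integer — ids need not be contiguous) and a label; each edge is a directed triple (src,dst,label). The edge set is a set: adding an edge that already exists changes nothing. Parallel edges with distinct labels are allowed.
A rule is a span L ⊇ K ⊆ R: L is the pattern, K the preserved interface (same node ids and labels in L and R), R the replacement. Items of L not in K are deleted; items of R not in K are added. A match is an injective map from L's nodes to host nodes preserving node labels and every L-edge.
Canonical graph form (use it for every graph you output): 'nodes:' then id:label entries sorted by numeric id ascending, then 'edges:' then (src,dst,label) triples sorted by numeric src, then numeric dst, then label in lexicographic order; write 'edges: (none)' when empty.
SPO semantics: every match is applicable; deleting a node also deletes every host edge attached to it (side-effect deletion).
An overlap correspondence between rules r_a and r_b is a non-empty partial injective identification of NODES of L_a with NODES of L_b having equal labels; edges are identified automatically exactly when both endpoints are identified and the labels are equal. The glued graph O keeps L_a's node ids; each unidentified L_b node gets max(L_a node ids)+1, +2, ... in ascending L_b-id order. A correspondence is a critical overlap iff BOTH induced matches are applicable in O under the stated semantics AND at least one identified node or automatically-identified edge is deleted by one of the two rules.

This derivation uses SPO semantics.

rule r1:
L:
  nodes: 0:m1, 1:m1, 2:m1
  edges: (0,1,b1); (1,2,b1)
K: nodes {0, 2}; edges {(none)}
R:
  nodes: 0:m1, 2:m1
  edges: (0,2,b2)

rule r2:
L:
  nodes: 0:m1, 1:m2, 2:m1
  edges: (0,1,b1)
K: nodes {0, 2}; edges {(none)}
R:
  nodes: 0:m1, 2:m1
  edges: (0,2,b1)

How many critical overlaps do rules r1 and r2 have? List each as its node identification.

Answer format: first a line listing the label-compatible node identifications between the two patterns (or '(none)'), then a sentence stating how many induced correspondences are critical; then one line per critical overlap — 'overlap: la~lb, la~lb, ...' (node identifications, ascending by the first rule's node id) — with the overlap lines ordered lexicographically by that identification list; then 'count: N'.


label-compatible node identifications between L(r1) and L(r2): 0~0, 0~2, 1~0, 1~2, 2~0, 2~2
6 of the induced correspondences are critical overlaps of r1 and r2.
overlap: 0~0, 1~2
overlap: 0~2, 1~0
overlap: 1~0
overlap: 1~0, 2~2
overlap: 1~2
overlap: 1~2, 2~0
count: 6


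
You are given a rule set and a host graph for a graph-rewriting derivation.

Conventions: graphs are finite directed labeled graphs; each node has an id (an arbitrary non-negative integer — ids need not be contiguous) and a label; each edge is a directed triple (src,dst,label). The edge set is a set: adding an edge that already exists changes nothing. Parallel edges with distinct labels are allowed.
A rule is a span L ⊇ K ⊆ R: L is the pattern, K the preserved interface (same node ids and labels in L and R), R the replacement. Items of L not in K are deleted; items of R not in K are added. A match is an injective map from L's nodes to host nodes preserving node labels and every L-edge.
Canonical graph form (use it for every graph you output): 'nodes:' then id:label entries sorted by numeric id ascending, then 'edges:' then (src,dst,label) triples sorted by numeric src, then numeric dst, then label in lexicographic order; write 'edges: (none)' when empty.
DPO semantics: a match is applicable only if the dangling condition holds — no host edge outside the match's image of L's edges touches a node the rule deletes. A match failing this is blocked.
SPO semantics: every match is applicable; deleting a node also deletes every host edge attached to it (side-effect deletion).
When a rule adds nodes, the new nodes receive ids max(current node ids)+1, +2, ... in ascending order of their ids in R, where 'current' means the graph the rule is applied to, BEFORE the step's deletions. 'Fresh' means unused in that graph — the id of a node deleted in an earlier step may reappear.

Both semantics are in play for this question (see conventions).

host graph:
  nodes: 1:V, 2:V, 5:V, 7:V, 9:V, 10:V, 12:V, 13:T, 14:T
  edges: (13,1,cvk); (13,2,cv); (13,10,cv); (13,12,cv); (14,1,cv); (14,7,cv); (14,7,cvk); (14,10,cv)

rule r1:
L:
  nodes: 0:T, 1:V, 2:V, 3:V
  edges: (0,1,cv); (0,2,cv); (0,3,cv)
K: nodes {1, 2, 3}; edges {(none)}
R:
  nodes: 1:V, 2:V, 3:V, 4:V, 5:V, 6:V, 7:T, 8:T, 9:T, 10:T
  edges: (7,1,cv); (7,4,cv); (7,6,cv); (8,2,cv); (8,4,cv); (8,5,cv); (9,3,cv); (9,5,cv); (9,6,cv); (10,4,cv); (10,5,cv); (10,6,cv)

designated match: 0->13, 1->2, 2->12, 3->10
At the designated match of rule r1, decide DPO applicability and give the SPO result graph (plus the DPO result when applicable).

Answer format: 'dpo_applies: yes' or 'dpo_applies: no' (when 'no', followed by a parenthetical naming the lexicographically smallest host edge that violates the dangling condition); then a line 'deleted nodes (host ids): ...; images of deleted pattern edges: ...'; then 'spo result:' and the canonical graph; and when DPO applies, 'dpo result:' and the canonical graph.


dpo_applies: no
(the rule deletes node 13, which keeps host edge (13,1,cvk) outside the match image — the dangling condition fails, DPO blocks; SPO proceeds and side-deletes such edges)
deleted nodes (host ids): 13; images of deleted pattern edges: (13,2,cv); (13,10,cv); (13,12,cv)
spo result:
nodes: 1:V, 2:V, 5:V, 7:V, 9:V, 10:V, 12:V, 14:T, 15:V, 16:V, 17:V, 18:T, 19:T, 20:T, 21:T
edges: (14,1,cv); (14,7,cv); (14,7,cvk); (14,10,cv); (18,2,cv); (18,15,cv); (18,17,cv); (19,12,cv); (19,15,cv); (19,16,cv); (20,10,cv); (20,16,cv); (20,17,cv); (21,15,cv); (21,16,cv); (21,17,cv)


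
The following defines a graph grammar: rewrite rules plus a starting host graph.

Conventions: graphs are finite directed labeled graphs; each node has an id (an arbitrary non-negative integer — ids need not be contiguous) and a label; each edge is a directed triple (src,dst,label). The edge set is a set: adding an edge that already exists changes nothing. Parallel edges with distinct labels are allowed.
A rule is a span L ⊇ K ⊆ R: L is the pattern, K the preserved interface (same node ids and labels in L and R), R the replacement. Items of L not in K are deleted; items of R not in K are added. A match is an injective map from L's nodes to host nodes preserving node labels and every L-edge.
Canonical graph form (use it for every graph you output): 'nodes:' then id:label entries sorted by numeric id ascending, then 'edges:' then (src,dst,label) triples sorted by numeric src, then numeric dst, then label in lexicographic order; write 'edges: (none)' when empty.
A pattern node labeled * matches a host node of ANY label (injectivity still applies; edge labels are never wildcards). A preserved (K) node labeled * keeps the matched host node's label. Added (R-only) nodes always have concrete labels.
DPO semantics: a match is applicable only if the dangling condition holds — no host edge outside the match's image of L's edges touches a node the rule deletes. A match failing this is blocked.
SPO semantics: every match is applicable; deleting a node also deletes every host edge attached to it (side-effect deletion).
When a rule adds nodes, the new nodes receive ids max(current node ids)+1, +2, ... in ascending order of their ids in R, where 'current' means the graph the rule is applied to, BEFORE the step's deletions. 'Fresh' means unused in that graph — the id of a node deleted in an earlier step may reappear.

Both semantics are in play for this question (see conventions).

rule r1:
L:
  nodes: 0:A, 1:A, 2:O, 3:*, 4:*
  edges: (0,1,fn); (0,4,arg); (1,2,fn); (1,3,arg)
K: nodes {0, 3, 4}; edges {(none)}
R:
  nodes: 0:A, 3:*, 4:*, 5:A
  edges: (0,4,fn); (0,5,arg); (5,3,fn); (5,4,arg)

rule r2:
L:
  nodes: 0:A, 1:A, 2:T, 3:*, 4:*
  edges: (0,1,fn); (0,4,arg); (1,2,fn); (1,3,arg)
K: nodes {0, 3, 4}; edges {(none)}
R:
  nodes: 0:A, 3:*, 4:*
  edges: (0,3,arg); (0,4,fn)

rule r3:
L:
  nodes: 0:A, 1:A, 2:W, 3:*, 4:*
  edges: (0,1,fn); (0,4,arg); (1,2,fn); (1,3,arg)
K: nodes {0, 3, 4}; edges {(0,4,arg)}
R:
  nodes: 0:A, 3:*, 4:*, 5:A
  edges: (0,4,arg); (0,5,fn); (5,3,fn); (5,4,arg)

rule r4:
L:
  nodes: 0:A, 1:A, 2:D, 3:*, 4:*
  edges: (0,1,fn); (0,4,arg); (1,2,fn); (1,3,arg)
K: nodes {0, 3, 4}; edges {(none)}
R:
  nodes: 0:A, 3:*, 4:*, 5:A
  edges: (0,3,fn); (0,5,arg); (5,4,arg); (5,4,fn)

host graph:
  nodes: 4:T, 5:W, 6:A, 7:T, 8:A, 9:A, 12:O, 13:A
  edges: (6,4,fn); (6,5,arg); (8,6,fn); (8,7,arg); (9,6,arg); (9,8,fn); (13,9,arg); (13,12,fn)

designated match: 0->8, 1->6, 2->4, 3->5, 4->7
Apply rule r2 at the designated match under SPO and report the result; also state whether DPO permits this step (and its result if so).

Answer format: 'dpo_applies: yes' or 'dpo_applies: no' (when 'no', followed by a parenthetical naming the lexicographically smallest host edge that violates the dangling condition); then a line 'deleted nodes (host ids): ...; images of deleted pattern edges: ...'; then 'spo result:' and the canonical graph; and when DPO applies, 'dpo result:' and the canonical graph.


dpo_applies: no
(the rule deletes node 6, which keeps host edge (9,6,arg) outside the match image — the dangling condition fails, DPO blocks; SPO proceeds and side-deletes such edges)
deleted nodes (host ids): 4, 6; images of deleted pattern edges: (6,4,fn); (6,5,arg); (8,6,fn); (8,7,arg)
spo result:
nodes: 5:W, 7:T, 8:A, 9:A, 12:O, 13:A
edges: (8,5,arg); (8,7,fn); (9,8,fn); (13,9,arg); (13,12,fn)


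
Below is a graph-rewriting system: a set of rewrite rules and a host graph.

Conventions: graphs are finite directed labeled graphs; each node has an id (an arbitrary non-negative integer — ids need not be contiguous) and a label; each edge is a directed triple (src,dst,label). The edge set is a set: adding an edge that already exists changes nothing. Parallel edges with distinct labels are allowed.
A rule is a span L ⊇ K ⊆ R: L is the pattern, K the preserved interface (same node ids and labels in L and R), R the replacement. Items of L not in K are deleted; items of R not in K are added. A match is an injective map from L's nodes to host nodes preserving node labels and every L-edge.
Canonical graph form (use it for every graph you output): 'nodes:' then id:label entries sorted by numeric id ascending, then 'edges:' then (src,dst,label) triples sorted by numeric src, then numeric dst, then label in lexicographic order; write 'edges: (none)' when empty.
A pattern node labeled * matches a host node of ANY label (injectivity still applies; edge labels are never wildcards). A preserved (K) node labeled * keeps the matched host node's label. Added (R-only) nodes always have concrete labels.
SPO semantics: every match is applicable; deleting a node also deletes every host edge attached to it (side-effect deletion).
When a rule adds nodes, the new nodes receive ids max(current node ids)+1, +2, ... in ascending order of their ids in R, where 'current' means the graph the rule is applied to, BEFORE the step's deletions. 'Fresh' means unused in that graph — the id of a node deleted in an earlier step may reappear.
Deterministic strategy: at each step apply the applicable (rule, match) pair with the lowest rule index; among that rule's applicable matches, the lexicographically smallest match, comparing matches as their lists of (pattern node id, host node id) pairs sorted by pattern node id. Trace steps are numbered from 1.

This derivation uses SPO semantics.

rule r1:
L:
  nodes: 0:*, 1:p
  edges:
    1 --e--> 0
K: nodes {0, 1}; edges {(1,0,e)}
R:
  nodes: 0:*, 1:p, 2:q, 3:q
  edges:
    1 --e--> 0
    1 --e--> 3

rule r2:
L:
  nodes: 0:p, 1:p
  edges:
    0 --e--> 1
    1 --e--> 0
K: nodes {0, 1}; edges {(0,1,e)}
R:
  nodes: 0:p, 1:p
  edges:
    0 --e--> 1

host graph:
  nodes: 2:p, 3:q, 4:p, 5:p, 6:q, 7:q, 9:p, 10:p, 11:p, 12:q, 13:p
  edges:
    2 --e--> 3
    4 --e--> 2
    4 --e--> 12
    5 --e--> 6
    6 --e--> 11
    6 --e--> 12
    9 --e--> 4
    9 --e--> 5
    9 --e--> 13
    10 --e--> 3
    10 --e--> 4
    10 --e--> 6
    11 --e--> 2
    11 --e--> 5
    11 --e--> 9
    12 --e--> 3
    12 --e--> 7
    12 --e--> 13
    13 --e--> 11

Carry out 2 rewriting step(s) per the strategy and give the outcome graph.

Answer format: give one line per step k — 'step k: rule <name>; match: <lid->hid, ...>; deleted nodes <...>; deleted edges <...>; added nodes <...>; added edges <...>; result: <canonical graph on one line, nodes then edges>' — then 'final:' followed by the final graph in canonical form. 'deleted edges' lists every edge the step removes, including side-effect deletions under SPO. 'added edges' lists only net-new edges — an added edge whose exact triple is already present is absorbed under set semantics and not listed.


step 1: rule r1; match: 0->2, 1->4; deleted nodes (none); deleted edges (none); added nodes 14, 15; added edges (4,15,e); result: nodes: 2:p, 3:q, 4:p, 5:p, 6:q, 7:q, 9:p, 10:p, 11:p, 12:q, 13:p, 14:q, 15:q edges: (2,3,e); (4,2,e); (4,12,e); (4,15,e); (5,6,e); (6,11,e); (6,12,e); (9,4,e); (9,5,e); (9,13,e); (10,3,e); (10,4,e); (10,6,e); (11,2,e); (11,5,e); (11,9,e); (12,3,e); (12,7,e); (12,13,e); (13,11,e)
step 2: rule r1; match: 0->2, 1->4; deleted nodes (none); deleted edges (none); added nodes 16, 17; added edges (4,17,e); result: nodes: 2:p, 3:q, 4:p, 5:p, 6:q, 7:q, 9:p, 10:p, 11:p, 12:q, 13:p, 14:q, 15:q, 16:q, 17:q edges: (2,3,e); (4,2,e); (4,12,e); (4,15,e); (4,17,e); (5,6,e); (6,11,e); (6,12,e); (9,4,e); (9,5,e); (9,13,e); (10,3,e); (10,4,e); (10,6,e); (11,2,e); (11,5,e); (11,9,e); (12,3,e); (12,7,e); (12,13,e); (13,11,e)
final:
nodes: 2:p, 3:q, 4:p, 5:p, 6:q, 7:q, 9:p, 10:p, 11:p, 12:q, 13:p, 14:q, 15:q, 16:q, 17:q
edges: (2,3,e); (4,2,e); (4,12,e); (4,15,e); (4,17,e); (5,6,e); (6,11,e); (6,12,e); (9,4,e); (9,5,e); (9,13,e); (10,3,e); (10,4,e); (10,6,e); (11,2,e); (11,5,e); (11,9,e); (12,3,e); (12,7,e); (12,13,e); (13,11,e)


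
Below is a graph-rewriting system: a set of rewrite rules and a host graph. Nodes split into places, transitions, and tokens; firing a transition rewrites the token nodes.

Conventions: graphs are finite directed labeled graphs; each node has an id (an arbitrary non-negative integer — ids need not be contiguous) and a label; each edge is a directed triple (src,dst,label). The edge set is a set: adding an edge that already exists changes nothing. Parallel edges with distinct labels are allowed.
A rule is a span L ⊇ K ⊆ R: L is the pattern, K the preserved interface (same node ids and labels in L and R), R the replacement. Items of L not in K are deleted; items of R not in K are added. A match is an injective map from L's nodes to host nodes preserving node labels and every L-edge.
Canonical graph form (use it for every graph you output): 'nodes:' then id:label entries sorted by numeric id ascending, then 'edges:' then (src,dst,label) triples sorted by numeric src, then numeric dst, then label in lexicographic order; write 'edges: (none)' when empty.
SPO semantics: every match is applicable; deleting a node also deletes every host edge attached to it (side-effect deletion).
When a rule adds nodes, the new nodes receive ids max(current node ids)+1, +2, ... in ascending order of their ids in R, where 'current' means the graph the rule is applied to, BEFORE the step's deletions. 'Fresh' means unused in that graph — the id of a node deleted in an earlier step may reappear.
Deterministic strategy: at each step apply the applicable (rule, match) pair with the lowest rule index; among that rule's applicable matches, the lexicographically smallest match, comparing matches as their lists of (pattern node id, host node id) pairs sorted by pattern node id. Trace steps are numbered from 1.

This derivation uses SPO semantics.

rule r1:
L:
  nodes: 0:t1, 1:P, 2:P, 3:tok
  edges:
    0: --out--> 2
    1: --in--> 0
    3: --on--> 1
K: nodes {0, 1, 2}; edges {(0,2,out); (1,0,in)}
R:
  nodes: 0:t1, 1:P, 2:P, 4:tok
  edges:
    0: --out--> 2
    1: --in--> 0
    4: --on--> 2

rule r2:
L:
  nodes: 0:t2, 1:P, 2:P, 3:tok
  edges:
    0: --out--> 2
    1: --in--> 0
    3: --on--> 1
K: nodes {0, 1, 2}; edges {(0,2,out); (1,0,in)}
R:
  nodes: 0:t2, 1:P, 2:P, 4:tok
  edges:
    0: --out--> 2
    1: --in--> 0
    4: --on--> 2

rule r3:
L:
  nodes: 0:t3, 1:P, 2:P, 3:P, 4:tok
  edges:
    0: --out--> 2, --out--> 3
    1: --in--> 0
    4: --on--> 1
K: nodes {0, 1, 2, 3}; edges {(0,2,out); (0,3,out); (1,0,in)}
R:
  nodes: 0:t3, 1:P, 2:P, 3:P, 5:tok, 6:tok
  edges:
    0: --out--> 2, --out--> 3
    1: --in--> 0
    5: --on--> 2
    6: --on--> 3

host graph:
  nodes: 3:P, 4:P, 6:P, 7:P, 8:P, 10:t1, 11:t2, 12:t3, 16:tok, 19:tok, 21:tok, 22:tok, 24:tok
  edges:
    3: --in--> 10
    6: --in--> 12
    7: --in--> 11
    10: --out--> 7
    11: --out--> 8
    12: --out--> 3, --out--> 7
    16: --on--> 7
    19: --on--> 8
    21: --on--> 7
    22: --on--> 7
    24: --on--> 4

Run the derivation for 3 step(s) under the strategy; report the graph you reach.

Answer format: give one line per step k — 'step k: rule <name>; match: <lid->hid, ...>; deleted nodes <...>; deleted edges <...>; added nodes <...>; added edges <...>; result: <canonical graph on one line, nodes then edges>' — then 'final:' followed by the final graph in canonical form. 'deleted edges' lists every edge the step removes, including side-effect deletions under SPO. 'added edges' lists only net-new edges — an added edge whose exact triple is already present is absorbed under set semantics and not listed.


step 1: rule r2; match: 0->11, 1->7, 2->8, 3->16; deleted nodes 16; deleted edges (16,7,on); added nodes 25; added edges (25,8,on); result: nodes: 3:P, 4:P, 6:P, 7:P, 8:P, 10:t1, 11:t2, 12:t3, 19:tok, 21:tok, 22:tok, 24:tok, 25:tok edges: (3,10,in); (6,12,in); (7,11,in); (10,7,out); (11,8,out); (12,3,out); (12,7,out); (19,8,on); (21,7,on); (22,7,on); (24,4,on); (25,8,on)
step 2: rule r2; match: 0->11, 1->7, 2->8, 3->21; deleted nodes 21; deleted edges (21,7,on); added nodes 26; added edges (26,8,on); result: nodes: 3:P, 4:P, 6:P, 7:P, 8:P, 10:t1, 11:t2, 12:t3, 19:tok, 22:tok, 24:tok, 25:tok, 26:tok edges: (3,10,in); (6,12,in); (7,11,in); (10,7,out); (11,8,out); (12,3,out); (12,7,out); (19,8,on); (22,7,on); (24,4,on); (25,8,on); (26,8,on)
step 3: rule r2; match: 0->11, 1->7, 2->8, 3->22; deleted nodes 22; deleted edges (22,7,on); added nodes 27; added edges (27,8,on); result: nodes: 3:P, 4:P, 6:P, 7:P, 8:P, 10:t1, 11:t2, 12:t3, 19:tok, 24:tok, 25:tok, 26:tok, 27:tok edges: (3,10,in); (6,12,in); (7,11,in); (10,7,out); (11,8,out); (12,3,out); (12,7,out); (19,8,on); (24,4,on); (25,8,on); (26,8,on); (27,8,on)
final:
nodes: 3:P, 4:P, 6:P, 7:P, 8:P, 10:t1, 11:t2, 12:t3, 19:tok, 24:tok, 25:tok, 26:tok, 27:tok
edges: (3,10,in); (6,12,in); (7,11,in); (10,7,out); (11,8,out); (12,3,out); (12,7,out); (19,8,on); (24,4,on); (25,8,on); (26,8,on); (27,8,on)


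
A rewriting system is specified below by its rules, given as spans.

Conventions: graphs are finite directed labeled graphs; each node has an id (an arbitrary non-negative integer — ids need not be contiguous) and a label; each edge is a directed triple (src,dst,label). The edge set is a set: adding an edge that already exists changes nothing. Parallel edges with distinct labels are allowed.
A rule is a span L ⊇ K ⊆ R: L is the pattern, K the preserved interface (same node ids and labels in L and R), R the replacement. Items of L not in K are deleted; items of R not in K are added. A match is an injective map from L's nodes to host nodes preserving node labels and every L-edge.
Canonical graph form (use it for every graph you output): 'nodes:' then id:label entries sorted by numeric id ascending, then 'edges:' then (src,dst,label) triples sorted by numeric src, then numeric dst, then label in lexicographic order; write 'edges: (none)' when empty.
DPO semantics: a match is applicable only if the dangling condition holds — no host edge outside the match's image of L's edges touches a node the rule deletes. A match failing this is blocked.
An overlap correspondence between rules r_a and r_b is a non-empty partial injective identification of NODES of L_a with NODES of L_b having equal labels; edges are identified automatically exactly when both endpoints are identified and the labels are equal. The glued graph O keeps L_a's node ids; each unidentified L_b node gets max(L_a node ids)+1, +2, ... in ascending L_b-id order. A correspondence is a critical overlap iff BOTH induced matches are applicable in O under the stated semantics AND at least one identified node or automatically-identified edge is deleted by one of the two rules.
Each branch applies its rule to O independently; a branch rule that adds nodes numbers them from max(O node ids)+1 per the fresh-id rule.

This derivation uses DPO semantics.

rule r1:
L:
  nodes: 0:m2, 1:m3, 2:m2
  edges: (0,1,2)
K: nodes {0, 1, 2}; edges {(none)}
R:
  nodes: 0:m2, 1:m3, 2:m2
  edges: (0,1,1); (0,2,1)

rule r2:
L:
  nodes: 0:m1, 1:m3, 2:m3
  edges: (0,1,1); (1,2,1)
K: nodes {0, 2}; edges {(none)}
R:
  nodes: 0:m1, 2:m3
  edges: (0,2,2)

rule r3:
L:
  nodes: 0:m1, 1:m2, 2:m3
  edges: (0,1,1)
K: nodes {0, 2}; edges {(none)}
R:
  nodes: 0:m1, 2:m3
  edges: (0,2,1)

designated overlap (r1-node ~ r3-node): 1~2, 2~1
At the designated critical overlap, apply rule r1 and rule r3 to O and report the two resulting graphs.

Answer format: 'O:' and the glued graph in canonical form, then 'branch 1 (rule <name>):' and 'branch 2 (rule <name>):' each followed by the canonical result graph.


O:
nodes: 0:m2, 1:m3, 2:m2, 3:m1
edges: (0,1,2); (3,2,1)
branch 1 (rule r1):
nodes: 0:m2, 1:m3, 2:m2, 3:m1
edges: (0,1,1); (0,2,1); (3,2,1)
branch 2 (rule r3):
nodes: 0:m2, 1:m3, 3:m1
edges: (0,1,2); (3,1,1)


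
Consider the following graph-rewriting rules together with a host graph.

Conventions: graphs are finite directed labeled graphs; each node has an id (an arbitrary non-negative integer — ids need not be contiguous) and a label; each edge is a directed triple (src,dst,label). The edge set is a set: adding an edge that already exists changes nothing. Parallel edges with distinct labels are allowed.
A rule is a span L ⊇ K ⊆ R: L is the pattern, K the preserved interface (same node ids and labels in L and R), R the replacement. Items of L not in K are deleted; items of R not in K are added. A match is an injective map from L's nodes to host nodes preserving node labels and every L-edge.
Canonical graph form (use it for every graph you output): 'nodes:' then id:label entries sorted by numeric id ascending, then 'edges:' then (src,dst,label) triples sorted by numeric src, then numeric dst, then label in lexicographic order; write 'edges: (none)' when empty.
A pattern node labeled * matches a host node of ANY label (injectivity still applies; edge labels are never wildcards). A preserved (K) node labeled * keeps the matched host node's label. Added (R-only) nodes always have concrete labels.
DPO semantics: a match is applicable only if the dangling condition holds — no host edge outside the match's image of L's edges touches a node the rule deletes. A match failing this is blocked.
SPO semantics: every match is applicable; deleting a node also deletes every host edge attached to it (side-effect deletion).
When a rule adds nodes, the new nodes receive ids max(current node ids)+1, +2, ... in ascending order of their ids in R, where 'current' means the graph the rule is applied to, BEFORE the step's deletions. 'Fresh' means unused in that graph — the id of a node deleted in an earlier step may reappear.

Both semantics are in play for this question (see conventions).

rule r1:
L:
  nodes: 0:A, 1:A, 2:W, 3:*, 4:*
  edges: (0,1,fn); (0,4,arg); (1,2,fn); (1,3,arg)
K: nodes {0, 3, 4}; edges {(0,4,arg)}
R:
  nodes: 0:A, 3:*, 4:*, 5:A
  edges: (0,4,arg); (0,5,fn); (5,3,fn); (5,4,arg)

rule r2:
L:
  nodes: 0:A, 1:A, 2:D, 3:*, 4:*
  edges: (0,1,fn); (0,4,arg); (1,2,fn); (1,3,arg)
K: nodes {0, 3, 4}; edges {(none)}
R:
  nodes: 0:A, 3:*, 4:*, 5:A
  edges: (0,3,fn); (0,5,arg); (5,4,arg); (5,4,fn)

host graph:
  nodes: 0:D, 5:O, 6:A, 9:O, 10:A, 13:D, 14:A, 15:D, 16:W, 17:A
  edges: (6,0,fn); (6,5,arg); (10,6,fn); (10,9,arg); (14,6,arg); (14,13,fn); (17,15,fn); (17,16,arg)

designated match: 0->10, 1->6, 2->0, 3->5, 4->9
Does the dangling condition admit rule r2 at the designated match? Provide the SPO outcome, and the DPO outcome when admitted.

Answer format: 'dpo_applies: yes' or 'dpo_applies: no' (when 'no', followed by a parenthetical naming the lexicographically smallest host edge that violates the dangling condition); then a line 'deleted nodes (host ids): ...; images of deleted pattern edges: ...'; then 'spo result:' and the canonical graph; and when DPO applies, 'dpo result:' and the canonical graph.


dpo_applies: no
(the rule deletes node 6, which keeps host edge (14,6,arg) outside the match image — the dangling condition fails, DPO blocks; SPO proceeds and side-deletes such edges)
deleted nodes (host ids): 0, 6; images of deleted pattern edges: (6,0,fn); (6,5,arg); (10,6,fn); (10,9,arg)
spo result:
nodes: 5:O, 9:O, 10:A, 13:D, 14:A, 15:D, 16:W, 17:A, 18:A
edges: (10,5,fn); (10,18,arg); (14,13,fn); (17,15,fn); (17,16,arg); (18,9,arg); (18,9,fn)


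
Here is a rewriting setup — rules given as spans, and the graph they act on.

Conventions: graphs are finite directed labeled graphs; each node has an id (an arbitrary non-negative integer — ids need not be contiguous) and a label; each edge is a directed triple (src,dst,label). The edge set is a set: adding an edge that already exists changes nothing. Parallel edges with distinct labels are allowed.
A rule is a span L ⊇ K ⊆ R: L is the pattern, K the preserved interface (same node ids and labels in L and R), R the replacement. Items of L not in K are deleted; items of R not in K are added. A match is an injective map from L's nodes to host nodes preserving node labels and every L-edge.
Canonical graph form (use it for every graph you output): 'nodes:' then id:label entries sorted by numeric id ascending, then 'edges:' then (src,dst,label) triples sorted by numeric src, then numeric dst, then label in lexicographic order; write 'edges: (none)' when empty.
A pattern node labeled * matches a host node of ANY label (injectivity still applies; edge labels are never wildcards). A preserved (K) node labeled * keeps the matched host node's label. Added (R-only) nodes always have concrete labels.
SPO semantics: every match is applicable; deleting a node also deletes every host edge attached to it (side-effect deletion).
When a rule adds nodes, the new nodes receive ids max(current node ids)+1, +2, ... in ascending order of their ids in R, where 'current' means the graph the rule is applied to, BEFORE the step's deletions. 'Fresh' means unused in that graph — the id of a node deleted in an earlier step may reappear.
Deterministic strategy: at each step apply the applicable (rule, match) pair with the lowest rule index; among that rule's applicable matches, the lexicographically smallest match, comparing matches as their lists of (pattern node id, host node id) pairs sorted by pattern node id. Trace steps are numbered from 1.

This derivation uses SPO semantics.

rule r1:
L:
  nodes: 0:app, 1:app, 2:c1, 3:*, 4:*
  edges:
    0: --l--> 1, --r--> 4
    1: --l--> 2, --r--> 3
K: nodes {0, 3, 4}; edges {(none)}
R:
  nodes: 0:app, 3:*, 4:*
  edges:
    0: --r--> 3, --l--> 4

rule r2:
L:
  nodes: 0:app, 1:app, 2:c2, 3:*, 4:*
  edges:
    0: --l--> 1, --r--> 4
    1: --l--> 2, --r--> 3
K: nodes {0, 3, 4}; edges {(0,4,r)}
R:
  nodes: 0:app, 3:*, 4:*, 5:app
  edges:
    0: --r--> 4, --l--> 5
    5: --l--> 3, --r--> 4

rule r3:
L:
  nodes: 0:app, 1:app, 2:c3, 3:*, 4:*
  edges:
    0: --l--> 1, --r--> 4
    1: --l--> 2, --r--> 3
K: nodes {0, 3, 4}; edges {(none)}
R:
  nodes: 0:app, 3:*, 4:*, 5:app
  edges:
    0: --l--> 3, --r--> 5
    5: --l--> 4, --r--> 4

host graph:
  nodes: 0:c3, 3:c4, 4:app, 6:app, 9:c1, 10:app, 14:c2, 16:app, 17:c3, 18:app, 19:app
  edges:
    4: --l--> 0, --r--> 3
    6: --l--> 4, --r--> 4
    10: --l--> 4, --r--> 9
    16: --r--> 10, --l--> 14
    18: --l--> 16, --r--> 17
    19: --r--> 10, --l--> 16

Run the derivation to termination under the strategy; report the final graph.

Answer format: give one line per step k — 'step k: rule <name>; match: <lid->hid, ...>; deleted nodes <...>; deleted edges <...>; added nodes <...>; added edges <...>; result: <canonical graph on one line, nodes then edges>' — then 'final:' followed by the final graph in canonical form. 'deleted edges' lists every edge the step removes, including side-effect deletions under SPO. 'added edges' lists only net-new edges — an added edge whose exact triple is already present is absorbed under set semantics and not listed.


step 1: rule r2; match: 0->18, 1->16, 2->14, 3->10, 4->17; deleted nodes 14, 16; deleted edges (16,10,r); (16,14,l); (18,16,l); (19,16,l); added nodes 20; added edges (18,20,l); (20,10,l); (20,17,r); result: nodes: 0:c3, 3:c4, 4:app, 6:app, 9:c1, 10:app, 17:c3, 18:app, 19:app, 20:app edges: (4,0,l); (4,3,r); (6,4,l); (6,4,r); (10,4,l); (10,9,r); (18,17,r); (18,20,l); (19,10,r); (20,10,l); (20,17,r)
step 2: rule r3; match: 0->10, 1->4, 2->0, 3->3, 4->9; deleted nodes 0, 4; deleted edges (4,0,l); (4,3,r); (6,4,l); (6,4,r); (10,4,l); (10,9,r); added nodes 21; added edges (10,3,l); (10,21,r); (21,9,l); (21,9,r); result: nodes: 3:c4, 6:app, 9:c1, 10:app, 17:c3, 18:app, 19:app, 20:app, 21:app edges: (10,3,l); (10,21,r); (18,17,r); (18,20,l); (19,10,r); (20,10,l); (20,17,r); (21,9,l); (21,9,r)
final:
nodes: 3:c4, 6:app, 9:c1, 10:app, 17:c3, 18:app, 19:app, 20:app, 21:app
edges: (10,3,l); (10,21,r); (18,17,r); (18,20,l); (19,10,r); (20,10,l); (20,17,r); (21,9,l); (21,9,r)


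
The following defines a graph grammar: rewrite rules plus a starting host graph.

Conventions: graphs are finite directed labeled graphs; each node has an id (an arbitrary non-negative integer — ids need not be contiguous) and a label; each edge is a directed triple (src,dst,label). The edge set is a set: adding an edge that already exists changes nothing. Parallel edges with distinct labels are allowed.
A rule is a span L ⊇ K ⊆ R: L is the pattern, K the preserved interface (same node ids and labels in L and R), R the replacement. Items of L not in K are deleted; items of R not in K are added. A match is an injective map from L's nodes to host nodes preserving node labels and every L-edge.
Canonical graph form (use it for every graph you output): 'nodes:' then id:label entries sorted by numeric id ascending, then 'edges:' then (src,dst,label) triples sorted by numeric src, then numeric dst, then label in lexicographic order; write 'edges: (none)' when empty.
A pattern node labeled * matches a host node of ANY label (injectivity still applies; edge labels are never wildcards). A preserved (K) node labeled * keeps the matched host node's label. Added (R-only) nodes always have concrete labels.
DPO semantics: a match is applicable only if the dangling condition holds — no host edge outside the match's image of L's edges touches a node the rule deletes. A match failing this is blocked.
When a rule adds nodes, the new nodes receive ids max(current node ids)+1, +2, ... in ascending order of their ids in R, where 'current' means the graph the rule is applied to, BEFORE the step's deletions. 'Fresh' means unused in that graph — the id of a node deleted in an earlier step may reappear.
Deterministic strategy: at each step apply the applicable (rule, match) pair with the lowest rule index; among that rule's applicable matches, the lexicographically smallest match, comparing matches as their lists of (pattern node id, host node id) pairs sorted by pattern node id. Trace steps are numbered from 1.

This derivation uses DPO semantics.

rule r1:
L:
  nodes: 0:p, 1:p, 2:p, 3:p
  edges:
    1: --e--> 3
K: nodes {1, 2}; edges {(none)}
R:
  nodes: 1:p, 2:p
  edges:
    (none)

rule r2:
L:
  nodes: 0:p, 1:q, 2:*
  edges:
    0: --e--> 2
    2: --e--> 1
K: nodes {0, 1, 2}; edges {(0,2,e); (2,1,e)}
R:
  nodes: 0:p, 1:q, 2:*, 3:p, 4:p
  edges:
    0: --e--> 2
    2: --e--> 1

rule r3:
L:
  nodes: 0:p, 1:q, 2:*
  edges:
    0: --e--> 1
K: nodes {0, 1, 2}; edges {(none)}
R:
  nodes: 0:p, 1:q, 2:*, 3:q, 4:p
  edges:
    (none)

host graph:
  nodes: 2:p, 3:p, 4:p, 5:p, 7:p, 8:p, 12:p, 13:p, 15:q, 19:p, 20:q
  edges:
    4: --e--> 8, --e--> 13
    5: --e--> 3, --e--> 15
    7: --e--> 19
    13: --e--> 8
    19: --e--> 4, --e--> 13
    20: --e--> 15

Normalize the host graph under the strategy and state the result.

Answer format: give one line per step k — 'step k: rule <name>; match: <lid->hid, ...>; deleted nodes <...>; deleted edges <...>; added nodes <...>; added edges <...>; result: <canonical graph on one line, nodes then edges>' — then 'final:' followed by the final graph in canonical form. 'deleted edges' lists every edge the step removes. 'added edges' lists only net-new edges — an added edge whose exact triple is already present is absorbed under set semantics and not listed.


step 1: rule r1; match: 0->2, 1->5, 2->4, 3->3; deleted nodes 2, 3; deleted edges (5,3,e); added nodes (none); added edges (none); result: nodes: 4:p, 5:p, 7:p, 8:p, 12:p, 13:p, 15:q, 19:p, 20:q edges: (4,8,e); (4,13,e); (5,15,e); (7,19,e); (13,8,e); (19,4,e); (19,13,e); (20,15,e)
step 2: rule r3; match: 0->5, 1->15, 2->4; deleted nodes (none); deleted edges (5,15,e); added nodes 21, 22; added edges (none); result: nodes: 4:p, 5:p, 7:p, 8:p, 12:p, 13:p, 15:q, 19:p, 20:q, 21:q, 22:p edges: (4,8,e); (4,13,e); (7,19,e); (13,8,e); (19,4,e); (19,13,e); (20,15,e)
final:
nodes: 4:p, 5:p, 7:p, 8:p, 12:p, 13:p, 15:q, 19:p, 20:q, 21:q, 22:p
edges: (4,8,e); (4,13,e); (7,19,e); (13,8,e); (19,4,e); (19,13,e); (20,15,e)


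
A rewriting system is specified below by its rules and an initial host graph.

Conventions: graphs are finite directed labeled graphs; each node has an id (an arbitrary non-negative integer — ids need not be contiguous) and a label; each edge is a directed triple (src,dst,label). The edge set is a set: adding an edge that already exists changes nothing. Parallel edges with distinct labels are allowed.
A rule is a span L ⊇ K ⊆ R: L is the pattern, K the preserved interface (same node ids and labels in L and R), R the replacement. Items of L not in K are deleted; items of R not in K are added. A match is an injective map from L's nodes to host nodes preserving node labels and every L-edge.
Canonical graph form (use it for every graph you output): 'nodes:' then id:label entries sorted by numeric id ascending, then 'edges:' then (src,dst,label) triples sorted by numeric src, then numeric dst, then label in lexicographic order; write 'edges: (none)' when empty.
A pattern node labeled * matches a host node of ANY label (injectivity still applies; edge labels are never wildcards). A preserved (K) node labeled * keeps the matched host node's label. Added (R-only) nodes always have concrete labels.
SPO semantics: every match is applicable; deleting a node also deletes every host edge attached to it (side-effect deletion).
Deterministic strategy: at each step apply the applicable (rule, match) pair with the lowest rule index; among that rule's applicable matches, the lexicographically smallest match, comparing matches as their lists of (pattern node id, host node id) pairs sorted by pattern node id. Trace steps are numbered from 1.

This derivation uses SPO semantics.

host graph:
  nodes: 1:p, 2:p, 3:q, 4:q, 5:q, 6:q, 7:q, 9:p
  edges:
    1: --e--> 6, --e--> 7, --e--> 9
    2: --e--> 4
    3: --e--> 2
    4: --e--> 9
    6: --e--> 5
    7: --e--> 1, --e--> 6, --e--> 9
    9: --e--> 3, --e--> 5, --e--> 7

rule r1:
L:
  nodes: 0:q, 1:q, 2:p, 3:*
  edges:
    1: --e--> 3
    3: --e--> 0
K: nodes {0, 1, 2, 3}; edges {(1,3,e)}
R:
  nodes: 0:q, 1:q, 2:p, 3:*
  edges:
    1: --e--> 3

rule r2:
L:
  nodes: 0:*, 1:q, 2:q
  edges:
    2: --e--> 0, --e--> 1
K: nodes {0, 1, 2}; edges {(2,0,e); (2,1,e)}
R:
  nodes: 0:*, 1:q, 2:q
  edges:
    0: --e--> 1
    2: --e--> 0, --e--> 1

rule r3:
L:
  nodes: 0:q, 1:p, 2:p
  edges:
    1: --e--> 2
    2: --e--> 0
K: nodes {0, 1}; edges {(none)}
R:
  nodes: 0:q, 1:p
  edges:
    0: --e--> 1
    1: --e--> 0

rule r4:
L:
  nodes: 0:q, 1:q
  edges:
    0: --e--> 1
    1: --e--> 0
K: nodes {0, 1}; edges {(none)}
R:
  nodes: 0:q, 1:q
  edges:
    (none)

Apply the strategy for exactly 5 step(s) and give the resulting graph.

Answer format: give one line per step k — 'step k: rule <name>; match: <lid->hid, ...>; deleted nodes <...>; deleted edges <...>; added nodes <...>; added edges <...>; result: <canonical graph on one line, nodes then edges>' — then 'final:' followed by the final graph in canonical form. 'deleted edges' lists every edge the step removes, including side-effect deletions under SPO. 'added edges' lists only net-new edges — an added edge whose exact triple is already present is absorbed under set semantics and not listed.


step 1: rule r1; match: 0->3, 1->4, 2->1, 3->9; deleted nodes (none); deleted edges (9,3,e); added nodes (none); added edges (none); result: nodes: 1:p, 2:p, 3:q, 4:q, 5:q, 6:q, 7:q, 9:p edges: (1,6,e); (1,7,e); (1,9,e); (2,4,e); (3,2,e); (4,9,e); (6,5,e); (7,1,e); (7,6,e); (7,9,e); (9,5,e); (9,7,e)
step 2: rule r1; match: 0->4, 1->3, 2->1, 3->2; deleted nodes (none); deleted edges (2,4,e); added nodes (none); added edges (none); result: nodes: 1:p, 2:p, 3:q, 4:q, 5:q, 6:q, 7:q, 9:p edges: (1,6,e); (1,7,e); (1,9,e); (3,2,e); (4,9,e); (6,5,e); (7,1,e); (7,6,e); (7,9,e); (9,5,e); (9,7,e)
step 3: rule r1; match: 0->5, 1->4, 2->1, 3->9; deleted nodes (none); deleted edges (9,5,e); added nodes (none); added edges (none); result: nodes: 1:p, 2:p, 3:q, 4:q, 5:q, 6:q, 7:q, 9:p edges: (1,6,e); (1,7,e); (1,9,e); (3,2,e); (4,9,e); (6,5,e); (7,1,e); (7,6,e); (7,9,e); (9,7,e)
step 4: rule r1; match: 0->5, 1->7, 2->1, 3->6; deleted nodes (none); deleted edges (6,5,e); added nodes (none); added edges (none); result: nodes: 1:p, 2:p, 3:q, 4:q, 5:q, 6:q, 7:q, 9:p edges: (1,6,e); (1,7,e); (1,9,e); (3,2,e); (4,9,e); (7,1,e); (7,6,e); (7,9,e); (9,7,e)
step 5: rule r1; match: 0->6, 1->7, 2->2, 3->1; deleted nodes (none); deleted edges (1,6,e); added nodes (none); added edges (none); result: nodes: 1:p, 2:p, 3:q, 4:q, 5:q, 6:q, 7:q, 9:p edges: (1,7,e); (1,9,e); (3,2,e); (4,9,e); (7,1,e); (7,6,e); (7,9,e); (9,7,e)
final:
nodes: 1:p, 2:p, 3:q, 4:q, 5:q, 6:q, 7:q, 9:p
edges: (1,7,e); (1,9,e); (3,2,e); (4,9,e); (7,1,e); (7,6,e); (7,9,e); (9,7,e)


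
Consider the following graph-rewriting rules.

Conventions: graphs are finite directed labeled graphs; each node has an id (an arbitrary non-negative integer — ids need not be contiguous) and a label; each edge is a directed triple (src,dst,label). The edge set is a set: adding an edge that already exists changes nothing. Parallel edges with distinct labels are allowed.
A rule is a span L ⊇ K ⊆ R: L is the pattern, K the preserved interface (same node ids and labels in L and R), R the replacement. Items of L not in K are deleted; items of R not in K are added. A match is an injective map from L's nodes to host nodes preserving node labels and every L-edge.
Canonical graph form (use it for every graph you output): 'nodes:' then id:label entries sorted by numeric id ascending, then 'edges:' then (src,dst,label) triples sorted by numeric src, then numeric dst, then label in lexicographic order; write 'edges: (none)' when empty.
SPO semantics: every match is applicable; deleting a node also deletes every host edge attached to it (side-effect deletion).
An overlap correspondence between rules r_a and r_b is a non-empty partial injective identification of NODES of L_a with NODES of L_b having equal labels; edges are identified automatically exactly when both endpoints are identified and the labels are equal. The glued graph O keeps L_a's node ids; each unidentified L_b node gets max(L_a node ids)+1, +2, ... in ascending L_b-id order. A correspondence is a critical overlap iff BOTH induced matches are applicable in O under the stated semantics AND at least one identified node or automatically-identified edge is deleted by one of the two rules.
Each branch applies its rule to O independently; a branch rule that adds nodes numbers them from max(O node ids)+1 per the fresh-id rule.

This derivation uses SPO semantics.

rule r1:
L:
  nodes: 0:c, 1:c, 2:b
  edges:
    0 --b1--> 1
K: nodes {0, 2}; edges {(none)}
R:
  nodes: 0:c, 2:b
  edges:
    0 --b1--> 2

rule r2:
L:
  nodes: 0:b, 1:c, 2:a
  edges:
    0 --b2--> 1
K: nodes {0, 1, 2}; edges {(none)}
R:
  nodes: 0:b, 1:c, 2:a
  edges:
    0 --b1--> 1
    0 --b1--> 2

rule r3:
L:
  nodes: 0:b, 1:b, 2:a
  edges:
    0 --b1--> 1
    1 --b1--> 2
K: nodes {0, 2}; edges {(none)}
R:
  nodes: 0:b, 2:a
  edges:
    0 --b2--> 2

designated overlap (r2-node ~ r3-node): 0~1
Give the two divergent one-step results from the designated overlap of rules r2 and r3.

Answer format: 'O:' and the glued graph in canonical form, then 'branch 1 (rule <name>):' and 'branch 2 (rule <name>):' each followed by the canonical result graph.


O:
nodes: 0:b, 1:c, 2:a, 3:b, 4:a
edges: (0,1,b2); (0,4,b1); (3,0,b1)
branch 1 (rule r2):
nodes: 0:b, 1:c, 2:a, 3:b, 4:a
edges: (0,1,b1); (0,2,b1); (0,4,b1); (3,0,b1)
branch 2 (rule r3):
nodes: 1:c, 2:a, 3:b, 4:a
edges: (3,4,b2)
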